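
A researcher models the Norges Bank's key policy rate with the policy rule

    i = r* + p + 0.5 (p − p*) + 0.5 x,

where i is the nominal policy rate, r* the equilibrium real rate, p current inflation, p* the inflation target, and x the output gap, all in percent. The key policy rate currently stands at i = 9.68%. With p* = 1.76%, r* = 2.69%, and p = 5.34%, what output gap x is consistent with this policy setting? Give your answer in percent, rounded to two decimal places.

-0.28%

0.5 x = 9.68 − 2.69 − 5.34 − 0.5 × (5.34 − 1.76) = -0.14
x = -0.14 / 0.5 = -0.28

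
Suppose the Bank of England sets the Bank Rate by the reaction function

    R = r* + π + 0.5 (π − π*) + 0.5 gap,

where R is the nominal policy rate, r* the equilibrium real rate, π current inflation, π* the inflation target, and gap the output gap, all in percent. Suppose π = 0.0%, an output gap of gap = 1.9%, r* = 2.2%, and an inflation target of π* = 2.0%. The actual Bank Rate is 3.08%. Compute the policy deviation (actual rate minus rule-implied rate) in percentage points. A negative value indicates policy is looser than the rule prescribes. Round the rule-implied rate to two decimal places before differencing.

R = 2.2 + 0.0 + 0.5 × (0.0 − 2.0) + 0.5 × 1.9
   = 2.2 + 0 − 1 + 0.95 = 2.15
Deviation = 3.08 − 2.15 = 0.93 pp.

0.93 pp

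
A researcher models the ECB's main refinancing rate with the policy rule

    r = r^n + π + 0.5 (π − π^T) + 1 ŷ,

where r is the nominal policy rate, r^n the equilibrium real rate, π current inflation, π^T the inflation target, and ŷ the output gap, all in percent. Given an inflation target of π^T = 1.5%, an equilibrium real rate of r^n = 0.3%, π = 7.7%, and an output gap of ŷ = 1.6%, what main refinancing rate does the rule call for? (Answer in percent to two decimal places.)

12.70%

r = 0.3 + 7.7 + 0.5 × (7.7 − 1.5) + 1 × 1.6
   = 0.3 + 7.7 + 3.1 + 1.6 = 12.70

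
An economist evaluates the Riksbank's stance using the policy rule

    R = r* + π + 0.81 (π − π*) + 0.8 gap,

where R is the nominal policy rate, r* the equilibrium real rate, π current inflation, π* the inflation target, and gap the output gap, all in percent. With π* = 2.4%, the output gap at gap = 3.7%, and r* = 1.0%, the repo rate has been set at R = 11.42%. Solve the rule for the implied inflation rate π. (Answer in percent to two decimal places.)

Collecting π: R = r* + (1 + 0.81) π − 0.81 π* + 0.8 gap
1.81 π = 11.42 − 1.0 + 0.81 × 2.4 − 0.8 × 3.7 = 9.404
π = 9.404 / 1.81 = 5.20

5.20%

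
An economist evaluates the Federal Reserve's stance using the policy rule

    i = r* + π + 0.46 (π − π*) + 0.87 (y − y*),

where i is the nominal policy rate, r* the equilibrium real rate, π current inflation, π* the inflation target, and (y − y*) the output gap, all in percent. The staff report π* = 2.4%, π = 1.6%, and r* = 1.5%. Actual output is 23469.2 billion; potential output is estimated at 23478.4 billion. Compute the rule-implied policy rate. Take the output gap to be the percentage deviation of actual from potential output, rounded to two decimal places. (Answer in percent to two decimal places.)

Output gap = 100 × (23469.2 − 23478.4) / 23478.4 = -0.04%.
i = 1.50 + 1.60 + 0.46 × (1.60 − 2.40) + 0.87 × (-0.04)
   = 1.50 + 1.6 − 0.368 − 0.0348 = 2.70

2.70%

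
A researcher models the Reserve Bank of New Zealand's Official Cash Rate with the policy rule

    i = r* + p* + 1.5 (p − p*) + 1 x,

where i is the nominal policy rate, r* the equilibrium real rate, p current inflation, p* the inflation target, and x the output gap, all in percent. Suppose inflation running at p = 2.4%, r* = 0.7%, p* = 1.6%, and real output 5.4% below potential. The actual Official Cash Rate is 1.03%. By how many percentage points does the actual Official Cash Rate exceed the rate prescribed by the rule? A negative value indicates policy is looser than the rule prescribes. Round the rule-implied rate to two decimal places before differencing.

2.93 pp

Output 5.4% below potential → x = -5.4.
i = 0.7 + 1.6 + 1.5 × (2.4 − 1.6) + 1 × (-5.4)
   = 0.7 + 1.6 + 1.2 − 5.4 = -1.90
Deviation = 1.03 − (-1.90) = 2.93 pp.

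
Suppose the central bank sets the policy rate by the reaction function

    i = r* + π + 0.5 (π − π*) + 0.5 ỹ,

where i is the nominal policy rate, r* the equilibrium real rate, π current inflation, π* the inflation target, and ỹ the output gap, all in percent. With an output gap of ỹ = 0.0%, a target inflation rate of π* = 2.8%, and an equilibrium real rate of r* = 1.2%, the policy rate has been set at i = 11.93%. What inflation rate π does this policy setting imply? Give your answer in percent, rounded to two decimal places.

8.09%

Collecting π: i = r* + (1 + 0.5) π − 0.5 π* + 0.5 ỹ
1.5 π = 11.93 − 1.2 + 0.5 × 2.8 − 0.5 × 0.0 = 12.13
π = 12.13 / 1.5 = 8.09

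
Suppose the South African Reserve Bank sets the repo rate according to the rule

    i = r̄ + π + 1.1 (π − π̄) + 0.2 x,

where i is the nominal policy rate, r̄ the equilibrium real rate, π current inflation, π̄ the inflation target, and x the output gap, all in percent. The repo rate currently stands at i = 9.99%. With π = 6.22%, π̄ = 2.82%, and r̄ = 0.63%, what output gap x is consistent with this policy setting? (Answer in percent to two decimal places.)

0.2 x = 9.99 − 0.63 − 6.22 − 1.1 × (6.22 − 2.82) = -0.6
x = -0.6 / 0.2 = -3.00

-3.00%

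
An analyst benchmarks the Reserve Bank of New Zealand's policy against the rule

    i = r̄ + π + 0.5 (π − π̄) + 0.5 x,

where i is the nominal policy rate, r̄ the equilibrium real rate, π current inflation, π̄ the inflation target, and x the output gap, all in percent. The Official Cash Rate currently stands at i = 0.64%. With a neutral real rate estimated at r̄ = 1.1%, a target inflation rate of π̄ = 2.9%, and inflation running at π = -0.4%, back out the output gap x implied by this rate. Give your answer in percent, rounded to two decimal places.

3.18%

0.5 x = 0.64 − 1.1 − (-0.4) − 0.5 × ((-0.4) − 2.9) = 1.59
x = 1.59 / 0.5 = 3.18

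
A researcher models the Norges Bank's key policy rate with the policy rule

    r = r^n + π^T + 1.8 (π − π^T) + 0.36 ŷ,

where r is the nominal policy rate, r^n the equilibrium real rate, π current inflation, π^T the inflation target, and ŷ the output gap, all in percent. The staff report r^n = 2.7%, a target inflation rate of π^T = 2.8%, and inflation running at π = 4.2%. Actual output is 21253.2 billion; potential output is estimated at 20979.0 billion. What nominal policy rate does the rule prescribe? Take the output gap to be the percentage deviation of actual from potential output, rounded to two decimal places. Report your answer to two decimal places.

Output gap = 100 × (21253.2 − 20979.0) / 20979.0 = 1.31%.
r = 2.70 + 2.80 + 1.8 × (4.20 − 2.80) + 0.36 × 1.31
   = 2.70 + 2.8 + 2.52 + 0.4716 = 8.49

8.49%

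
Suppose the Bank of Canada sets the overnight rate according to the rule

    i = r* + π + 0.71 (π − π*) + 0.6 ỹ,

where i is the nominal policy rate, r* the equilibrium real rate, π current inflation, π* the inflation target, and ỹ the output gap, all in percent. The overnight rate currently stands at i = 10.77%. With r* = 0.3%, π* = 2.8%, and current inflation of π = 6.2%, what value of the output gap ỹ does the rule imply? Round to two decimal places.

0.6 ỹ = 10.77 − 0.3 − 6.2 − 0.71 × (6.2 − 2.8) = 1.856
ỹ = 1.856 / 0.6 = 3.09

3.09%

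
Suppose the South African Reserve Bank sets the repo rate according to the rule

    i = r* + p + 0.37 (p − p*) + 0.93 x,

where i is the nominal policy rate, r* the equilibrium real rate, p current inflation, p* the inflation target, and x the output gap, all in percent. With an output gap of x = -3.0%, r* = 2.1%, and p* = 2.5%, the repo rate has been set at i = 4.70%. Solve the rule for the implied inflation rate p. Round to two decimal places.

Collecting p: i = r* + (1 + 0.37) p − 0.37 p* + 0.93 x
1.37 p = 4.70 − 2.1 + 0.37 × 2.5 − 0.93 × (-3.0) = 6.315
p = 6.315 / 1.37 = 4.61

4.61%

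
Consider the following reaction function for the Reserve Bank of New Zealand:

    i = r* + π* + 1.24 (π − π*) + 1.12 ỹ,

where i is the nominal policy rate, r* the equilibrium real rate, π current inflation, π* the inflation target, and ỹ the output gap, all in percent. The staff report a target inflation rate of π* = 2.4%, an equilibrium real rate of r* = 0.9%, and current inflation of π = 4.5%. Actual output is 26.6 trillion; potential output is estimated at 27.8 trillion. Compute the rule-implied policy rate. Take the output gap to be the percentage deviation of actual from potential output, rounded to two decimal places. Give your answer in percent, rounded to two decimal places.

1.07%

Output gap = 100 × (26.6 − 27.8) / 27.8 = -4.32%.
i = 0.90 + 2.40 + 1.24 × (4.50 − 2.40) + 1.12 × (-4.32)
   = 0.90 + 2.4 + 2.604 − 4.8384 = 1.07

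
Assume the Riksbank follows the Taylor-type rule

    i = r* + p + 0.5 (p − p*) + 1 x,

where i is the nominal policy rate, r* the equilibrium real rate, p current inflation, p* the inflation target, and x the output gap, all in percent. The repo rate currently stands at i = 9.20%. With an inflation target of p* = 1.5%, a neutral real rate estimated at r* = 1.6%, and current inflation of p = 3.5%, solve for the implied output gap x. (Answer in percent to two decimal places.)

1 x = 9.20 − 1.6 − 3.5 − 0.5 × (3.5 − 1.5) = 3.1
x = 3.1 / 1 = 3.10

3.10%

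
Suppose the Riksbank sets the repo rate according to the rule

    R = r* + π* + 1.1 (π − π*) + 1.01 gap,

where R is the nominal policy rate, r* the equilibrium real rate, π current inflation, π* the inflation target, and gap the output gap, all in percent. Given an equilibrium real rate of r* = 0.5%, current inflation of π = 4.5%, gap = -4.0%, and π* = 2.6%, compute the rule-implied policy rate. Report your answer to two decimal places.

1.15%

R = 0.5 + 2.6 + 1.1 × (4.5 − 2.6) + 1.01 × (-4.0)
   = 0.5 + 2.6 + 2.09 − 4.04 = 1.15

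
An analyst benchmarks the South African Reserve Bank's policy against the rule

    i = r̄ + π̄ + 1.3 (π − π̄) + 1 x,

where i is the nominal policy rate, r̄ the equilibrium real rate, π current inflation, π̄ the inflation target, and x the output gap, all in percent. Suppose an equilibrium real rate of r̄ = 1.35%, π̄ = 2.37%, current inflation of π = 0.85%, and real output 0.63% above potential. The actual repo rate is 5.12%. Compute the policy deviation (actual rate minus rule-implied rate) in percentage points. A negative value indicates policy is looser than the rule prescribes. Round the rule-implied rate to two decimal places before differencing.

Output 0.63% above potential → x = 0.63.
i = 1.35 + 2.37 + 1.3 × (0.85 − 2.37) + 1 × 0.63
   = 1.35 + 2.37 − 1.976 + 0.63 = 2.37
Deviation = 5.12 − 2.37 = 2.75 pp.

2.75 pp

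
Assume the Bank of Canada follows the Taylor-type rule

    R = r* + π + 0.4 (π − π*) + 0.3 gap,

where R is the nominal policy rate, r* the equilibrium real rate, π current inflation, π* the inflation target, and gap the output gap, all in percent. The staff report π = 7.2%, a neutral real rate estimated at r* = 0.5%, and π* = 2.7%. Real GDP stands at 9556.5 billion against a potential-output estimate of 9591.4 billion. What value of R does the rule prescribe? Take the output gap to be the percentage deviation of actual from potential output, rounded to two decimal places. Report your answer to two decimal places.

Output gap = 100 × (9556.5 − 9591.4) / 9591.4 = -0.36%.
R = 0.50 + 7.20 + 0.4 × (7.20 − 2.70) + 0.3 × (-0.36)
   = 0.50 + 7.2 + 1.8 − 0.108 = 9.39

9.39%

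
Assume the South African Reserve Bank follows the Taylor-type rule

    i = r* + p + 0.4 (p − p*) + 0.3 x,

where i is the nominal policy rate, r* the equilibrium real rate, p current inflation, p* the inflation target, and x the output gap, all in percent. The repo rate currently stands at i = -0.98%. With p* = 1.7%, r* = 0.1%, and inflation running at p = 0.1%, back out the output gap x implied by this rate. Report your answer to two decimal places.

0.3 x = -0.98 − 0.1 − 0.1 − 0.4 × (0.1 − 1.7) = -0.54
x = -0.54 / 0.3 = -1.80

-1.80%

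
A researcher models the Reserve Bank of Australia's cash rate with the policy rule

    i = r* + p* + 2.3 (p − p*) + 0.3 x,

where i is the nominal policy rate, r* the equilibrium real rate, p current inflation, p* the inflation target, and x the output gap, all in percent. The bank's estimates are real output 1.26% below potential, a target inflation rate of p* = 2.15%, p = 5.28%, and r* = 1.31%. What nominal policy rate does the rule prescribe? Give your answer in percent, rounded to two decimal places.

Output 1.26% below potential → x = -1.26.
i = 1.31 + 2.15 + 2.3 × (5.28 − 2.15) + 0.3 × (-1.26)
   = 1.31 + 2.15 + 7.199 − 0.378 = 10.28

10.28%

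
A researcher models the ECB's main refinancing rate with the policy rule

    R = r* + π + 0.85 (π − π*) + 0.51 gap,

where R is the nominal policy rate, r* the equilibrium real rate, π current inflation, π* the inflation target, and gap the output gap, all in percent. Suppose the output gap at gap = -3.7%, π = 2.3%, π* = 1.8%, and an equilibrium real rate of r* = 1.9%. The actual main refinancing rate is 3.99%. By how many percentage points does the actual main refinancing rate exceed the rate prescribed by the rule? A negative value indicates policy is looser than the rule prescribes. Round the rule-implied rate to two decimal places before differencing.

R = 1.9 + 2.3 + 0.85 × (2.3 − 1.8) + 0.51 × (-3.7)
   = 1.9 + 2.3 + 0.425 − 1.887 = 2.74
Deviation = 3.99 − 2.74 = 1.25 pp.

1.25 pp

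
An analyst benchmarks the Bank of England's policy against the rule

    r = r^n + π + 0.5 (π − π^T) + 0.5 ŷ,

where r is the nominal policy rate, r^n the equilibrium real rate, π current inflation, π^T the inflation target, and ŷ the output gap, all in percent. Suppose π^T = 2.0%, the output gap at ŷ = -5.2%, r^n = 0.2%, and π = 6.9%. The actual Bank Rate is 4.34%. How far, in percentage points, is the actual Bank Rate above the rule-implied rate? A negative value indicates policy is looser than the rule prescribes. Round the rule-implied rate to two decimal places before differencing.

r = 0.2 + 6.9 + 0.5 × (6.9 − 2.0) + 0.5 × (-5.2)
   = 0.2 + 6.9 + 2.45 − 2.6 = 6.95
Deviation = 4.34 − 6.95 = -2.61 pp.

-2.61 pp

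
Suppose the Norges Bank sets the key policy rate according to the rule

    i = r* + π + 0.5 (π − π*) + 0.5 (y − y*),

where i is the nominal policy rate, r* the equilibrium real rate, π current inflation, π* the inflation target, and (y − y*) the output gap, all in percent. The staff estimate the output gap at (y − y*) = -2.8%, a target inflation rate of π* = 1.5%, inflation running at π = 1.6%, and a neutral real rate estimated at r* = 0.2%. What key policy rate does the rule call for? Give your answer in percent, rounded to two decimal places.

0.45%

i = 0.2 + 1.6 + 0.5 × (1.6 − 1.5) + 0.5 × (-2.8)
   = 0.2 + 1.6 + 0.05 − 1.4 = 0.45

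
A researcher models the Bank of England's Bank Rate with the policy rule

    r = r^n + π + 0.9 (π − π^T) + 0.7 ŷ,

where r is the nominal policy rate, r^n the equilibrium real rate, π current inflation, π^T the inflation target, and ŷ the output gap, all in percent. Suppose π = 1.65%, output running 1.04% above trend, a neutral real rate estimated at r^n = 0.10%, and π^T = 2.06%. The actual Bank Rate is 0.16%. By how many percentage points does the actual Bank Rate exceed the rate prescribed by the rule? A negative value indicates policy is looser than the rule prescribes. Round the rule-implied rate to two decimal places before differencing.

Output 1.04% above potential → ŷ = 1.04.
r = 0.10 + 1.65 + 0.9 × (1.65 − 2.06) + 0.7 × 1.04
   = 0.10 + 1.65 − 0.369 + 0.728 = 2.11
Deviation = 0.16 − 2.11 = -1.95 pp.

-1.95 pp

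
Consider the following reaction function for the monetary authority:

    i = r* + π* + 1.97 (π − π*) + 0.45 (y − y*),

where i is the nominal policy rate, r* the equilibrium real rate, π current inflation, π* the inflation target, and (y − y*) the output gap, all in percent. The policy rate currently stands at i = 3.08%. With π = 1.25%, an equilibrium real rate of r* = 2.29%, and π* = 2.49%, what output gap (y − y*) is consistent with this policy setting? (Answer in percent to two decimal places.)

0.45 (y − y*) = 3.08 − 2.29 − 2.49 − 1.97 × (1.25 − 2.49) = 0.7428
(y − y*) = 0.7428 / 0.45 = 1.65

1.65%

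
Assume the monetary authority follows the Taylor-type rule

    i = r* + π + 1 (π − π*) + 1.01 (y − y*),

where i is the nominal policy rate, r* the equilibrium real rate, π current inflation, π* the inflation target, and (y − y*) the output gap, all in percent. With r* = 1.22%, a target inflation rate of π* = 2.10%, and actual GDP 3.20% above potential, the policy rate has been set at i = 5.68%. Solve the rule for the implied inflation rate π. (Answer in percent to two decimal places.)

Output 3.20% above potential → (y − y*) = 3.20.
Collecting π: i = r* + (1 + 1) π − 1 π* + 1.01 (y − y*)
2 π = 5.68 − 1.22 + 1 × 2.10 − 1.01 × 3.20 = 3.328
π = 3.328 / 2 = 1.66

1.66%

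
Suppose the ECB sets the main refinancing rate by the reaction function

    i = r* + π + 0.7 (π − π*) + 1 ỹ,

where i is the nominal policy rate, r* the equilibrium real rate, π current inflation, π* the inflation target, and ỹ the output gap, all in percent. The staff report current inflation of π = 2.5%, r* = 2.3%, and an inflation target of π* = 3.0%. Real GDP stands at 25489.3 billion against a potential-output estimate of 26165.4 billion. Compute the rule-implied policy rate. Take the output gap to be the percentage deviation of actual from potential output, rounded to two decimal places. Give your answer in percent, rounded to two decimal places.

1.87%

Output gap = 100 × (25489.3 − 26165.4) / 26165.4 = -2.58%.
i = 2.30 + 2.50 + 0.7 × (2.50 − 3.00) + 1 × (-2.58)
   = 2.30 + 2.5 − 0.35 − 2.58 = 1.87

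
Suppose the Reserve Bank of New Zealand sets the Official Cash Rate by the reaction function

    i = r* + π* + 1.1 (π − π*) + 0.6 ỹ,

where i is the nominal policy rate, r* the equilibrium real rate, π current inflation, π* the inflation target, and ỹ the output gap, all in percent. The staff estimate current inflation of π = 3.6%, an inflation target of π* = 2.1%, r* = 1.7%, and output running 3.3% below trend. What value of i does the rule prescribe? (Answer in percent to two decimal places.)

Output 3.3% below potential → ỹ = -3.3.
i = 1.7 + 2.1 + 1.1 × (3.6 − 2.1) + 0.6 × (-3.3)
   = 1.7 + 2.1 + 1.65 − 1.98 = 3.47

3.47%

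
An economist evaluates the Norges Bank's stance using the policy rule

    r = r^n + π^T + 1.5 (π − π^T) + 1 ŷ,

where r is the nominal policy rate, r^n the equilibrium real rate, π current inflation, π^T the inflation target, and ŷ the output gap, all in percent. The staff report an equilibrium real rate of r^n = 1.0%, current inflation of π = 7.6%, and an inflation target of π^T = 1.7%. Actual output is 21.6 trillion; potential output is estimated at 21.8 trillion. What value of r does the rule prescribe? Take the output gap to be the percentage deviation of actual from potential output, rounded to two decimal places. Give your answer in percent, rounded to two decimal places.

10.63%

Output gap = 100 × (21.6 − 21.8) / 21.8 = -0.92%.
r = 1.00 + 1.70 + 1.5 × (7.60 − 1.70) + 1 × (-0.92)
   = 1.00 + 1.7 + 8.85 − 0.92 = 10.63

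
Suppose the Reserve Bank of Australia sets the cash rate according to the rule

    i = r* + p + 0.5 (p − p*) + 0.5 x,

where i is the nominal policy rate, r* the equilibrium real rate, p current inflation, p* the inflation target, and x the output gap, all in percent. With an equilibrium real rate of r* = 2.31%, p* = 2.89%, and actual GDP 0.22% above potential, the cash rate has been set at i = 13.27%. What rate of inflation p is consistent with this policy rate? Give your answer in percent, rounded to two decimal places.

Output 0.22% above potential → x = 0.22.
Collecting p: i = r* + (1 + 0.5) p − 0.5 p* + 0.5 x
1.5 p = 13.27 − 2.31 + 0.5 × 2.89 − 0.5 × 0.22 = 12.295
p = 12.295 / 1.5 = 8.20

8.20%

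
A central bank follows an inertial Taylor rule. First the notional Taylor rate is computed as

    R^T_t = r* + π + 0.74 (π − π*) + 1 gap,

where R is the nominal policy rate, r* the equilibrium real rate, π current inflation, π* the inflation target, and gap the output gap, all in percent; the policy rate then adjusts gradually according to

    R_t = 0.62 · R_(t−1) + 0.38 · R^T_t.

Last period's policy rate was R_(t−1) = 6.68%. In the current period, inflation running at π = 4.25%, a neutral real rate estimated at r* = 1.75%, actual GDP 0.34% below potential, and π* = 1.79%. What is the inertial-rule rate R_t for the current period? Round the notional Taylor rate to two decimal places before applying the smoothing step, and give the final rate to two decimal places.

Output 0.34% below potential → gap = -0.34.
R^T_t = 1.75 + 4.25 + 0.74 × (4.25 − 1.79) + 1 × (-0.34)
   = 1.75 + 4.25 + 1.8204 − 0.34 = 7.48
R_t = 0.62 × 6.68 + 0.38 × 7.48 = 4.1416 + 2.8424 = 6.98

6.98%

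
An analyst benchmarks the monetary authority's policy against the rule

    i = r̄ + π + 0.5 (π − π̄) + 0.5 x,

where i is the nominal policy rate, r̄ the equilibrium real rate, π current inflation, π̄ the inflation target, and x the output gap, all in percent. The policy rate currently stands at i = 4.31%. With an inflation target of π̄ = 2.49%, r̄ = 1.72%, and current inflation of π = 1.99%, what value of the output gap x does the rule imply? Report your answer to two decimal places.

1.70%

0.5 x = 4.31 − 1.72 − 1.99 − 0.5 × (1.99 − 2.49) = 0.85
x = 0.85 / 0.5 = 1.70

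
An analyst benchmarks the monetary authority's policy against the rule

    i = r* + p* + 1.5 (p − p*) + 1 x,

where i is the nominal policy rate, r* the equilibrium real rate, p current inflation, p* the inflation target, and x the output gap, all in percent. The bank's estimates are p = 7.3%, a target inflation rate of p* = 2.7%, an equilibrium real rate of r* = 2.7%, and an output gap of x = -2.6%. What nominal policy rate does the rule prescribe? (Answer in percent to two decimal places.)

i = 2.7 + 2.7 + 1.5 × (7.3 − 2.7) + 1 × (-2.6)
   = 2.7 + 2.7 + 6.9 − 2.6 = 9.70

9.70%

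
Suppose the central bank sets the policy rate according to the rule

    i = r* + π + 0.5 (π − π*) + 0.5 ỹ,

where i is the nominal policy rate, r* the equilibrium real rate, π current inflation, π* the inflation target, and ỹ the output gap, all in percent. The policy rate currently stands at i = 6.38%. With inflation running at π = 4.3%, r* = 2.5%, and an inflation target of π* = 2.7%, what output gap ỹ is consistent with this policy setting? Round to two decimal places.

0.5 ỹ = 6.38 − 2.5 − 4.3 − 0.5 × (4.3 − 2.7) = -1.22
ỹ = -1.22 / 0.5 = -2.44

-2.44%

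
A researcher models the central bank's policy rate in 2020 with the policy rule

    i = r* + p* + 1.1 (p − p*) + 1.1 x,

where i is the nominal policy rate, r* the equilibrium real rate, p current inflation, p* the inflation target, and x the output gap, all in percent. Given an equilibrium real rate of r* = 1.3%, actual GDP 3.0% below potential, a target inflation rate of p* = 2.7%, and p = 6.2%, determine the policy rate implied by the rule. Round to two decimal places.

Output 3.0% below potential → x = -3.0.
i = 1.3 + 2.7 + 1.1 × (6.2 − 2.7) + 1.1 × (-3.0)
   = 1.3 + 2.7 + 3.85 − 3.3 = 4.55

4.55%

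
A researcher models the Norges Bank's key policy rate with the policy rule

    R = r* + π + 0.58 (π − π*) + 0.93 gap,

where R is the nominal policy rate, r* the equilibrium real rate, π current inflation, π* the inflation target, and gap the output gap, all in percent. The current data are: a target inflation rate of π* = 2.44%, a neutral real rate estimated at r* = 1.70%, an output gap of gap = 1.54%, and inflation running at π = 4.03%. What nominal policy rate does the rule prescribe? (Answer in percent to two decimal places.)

R = 1.70 + 4.03 + 0.58 × (4.03 − 2.44) + 0.93 × 1.54
   = 1.70 + 4.03 + 0.9222 + 1.4322 = 8.08

8.08%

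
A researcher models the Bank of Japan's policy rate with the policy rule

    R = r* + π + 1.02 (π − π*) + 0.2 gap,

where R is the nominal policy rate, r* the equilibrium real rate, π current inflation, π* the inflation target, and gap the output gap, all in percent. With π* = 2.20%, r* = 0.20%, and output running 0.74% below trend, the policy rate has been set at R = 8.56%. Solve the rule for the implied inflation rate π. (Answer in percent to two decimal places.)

Output 0.74% below potential → gap = -0.74.
Collecting π: R = r* + (1 + 1.02) π − 1.02 π* + 0.2 gap
2.02 π = 8.56 − 0.20 + 1.02 × 2.20 − 0.2 × (-0.74) = 10.752
π = 10.752 / 2.02 = 5.32

5.32%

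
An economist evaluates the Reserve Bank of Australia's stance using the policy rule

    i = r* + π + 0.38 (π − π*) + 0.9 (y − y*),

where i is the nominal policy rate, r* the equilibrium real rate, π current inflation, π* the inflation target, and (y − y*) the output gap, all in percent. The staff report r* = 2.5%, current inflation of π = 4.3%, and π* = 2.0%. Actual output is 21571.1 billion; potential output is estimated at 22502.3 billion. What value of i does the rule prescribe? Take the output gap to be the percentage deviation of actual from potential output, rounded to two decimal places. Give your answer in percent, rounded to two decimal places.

Output gap = 100 × (21571.1 − 22502.3) / 22502.3 = -4.14%.
i = 2.50 + 4.30 + 0.38 × (4.30 − 2.00) + 0.9 × (-4.14)
   = 2.50 + 4.3 + 0.874 − 3.726 = 3.95

3.95%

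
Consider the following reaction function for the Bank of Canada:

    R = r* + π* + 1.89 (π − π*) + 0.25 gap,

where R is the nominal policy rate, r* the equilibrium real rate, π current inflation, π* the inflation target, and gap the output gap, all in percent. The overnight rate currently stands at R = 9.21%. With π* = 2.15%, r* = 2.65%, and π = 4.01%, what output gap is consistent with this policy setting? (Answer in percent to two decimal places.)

0.25 gap = 9.21 − 2.65 − 2.15 − 1.89 × (4.01 − 2.15) = 0.8946
gap = 0.8946 / 0.25 = 3.58

3.58%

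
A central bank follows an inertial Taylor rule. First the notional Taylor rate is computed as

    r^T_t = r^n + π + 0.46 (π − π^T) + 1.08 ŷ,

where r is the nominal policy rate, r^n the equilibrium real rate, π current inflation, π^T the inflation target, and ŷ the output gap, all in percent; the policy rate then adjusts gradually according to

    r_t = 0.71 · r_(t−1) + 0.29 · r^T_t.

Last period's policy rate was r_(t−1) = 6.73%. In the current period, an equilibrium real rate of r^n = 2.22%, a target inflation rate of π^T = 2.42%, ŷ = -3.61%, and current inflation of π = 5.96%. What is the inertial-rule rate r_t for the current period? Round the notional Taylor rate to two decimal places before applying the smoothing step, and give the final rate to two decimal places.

r^T_t = 2.22 + 5.96 + 0.46 × (5.96 − 2.42) + 1.08 × (-3.61)
   = 2.22 + 5.96 + 1.6284 − 3.8988 = 5.91
r_t = 0.71 × 6.73 + 0.29 × 5.91 = 4.7783 + 1.7139 = 6.49

6.49%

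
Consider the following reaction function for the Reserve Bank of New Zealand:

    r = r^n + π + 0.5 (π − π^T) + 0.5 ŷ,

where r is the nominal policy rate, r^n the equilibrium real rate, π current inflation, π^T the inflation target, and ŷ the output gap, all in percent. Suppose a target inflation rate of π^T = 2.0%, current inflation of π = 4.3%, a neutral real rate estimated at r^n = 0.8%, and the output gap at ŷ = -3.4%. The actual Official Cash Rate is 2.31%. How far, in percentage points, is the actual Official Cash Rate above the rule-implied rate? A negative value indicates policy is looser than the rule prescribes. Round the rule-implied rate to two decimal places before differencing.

r = 0.8 + 4.3 + 0.5 × (4.3 − 2.0) + 0.5 × (-3.4)
   = 0.8 + 4.3 + 1.15 − 1.7 = 4.55
Deviation = 2.31 − 4.55 = -2.24 pp.

-2.24 pp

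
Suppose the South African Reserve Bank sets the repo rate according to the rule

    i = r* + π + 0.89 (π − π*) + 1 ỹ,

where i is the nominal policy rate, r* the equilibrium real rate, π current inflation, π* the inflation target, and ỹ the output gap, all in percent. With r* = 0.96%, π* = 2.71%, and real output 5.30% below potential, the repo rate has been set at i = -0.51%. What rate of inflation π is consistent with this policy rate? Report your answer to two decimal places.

3.30%

Output 5.30% below potential → ỹ = -5.30.
Collecting π: i = r* + (1 + 0.89) π − 0.89 π* + 1 ỹ
1.89 π = -0.51 − 0.96 + 0.89 × 2.71 − 1 × (-5.30) = 6.2419
π = 6.2419 / 1.89 = 3.30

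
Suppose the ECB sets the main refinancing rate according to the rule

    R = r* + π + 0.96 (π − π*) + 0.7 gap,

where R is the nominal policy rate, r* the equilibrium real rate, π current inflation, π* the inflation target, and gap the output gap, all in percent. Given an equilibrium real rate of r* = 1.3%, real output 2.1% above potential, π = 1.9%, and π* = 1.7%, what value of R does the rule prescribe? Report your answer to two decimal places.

Output 2.1% above potential → gap = 2.1.
R = 1.3 + 1.9 + 0.96 × (1.9 − 1.7) + 0.7 × 2.1
   = 1.3 + 1.9 + 0.192 + 1.47 = 4.86

4.86%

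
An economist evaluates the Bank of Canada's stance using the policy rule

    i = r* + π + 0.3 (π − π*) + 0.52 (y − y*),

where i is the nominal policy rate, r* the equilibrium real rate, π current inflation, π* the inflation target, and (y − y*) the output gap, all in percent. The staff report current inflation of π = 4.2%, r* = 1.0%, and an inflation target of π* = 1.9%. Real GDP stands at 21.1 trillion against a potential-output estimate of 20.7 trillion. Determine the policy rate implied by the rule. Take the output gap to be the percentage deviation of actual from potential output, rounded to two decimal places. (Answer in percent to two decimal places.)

Output gap = 100 × (21.1 − 20.7) / 20.7 = 1.93%.
i = 1.00 + 4.20 + 0.3 × (4.20 − 1.90) + 0.52 × 1.93
   = 1.00 + 4.2 + 0.69 + 1.0036 = 6.89

6.89%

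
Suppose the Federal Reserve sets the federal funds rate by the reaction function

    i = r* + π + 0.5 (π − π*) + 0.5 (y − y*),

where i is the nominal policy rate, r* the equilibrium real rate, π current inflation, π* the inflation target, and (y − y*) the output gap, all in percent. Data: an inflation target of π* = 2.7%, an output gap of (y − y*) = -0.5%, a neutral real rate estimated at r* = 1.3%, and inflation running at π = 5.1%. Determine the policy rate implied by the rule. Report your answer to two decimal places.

i = 1.3 + 5.1 + 0.5 × (5.1 − 2.7) + 0.5 × (-0.5)
   = 1.3 + 5.1 + 1.2 − 0.25 = 7.35

7.35%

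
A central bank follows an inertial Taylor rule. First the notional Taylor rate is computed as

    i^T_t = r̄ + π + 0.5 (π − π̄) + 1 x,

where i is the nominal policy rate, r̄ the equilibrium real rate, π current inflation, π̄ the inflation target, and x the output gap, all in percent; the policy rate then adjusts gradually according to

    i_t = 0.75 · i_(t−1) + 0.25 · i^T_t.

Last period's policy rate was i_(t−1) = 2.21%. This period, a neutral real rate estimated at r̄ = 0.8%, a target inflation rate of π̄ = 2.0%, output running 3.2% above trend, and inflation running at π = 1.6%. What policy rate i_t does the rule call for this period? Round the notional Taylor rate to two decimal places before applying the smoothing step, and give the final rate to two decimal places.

Output 3.2% above potential → x = 3.2.
i^T_t = 0.8 + 1.6 + 0.5 × (1.6 − 2.0) + 1 × 3.2
   = 0.8 + 1.6 − 0.2 + 3.2 = 5.40
i_t = 0.75 × 2.21 + 0.25 × 5.40 = 1.6575 + 1.35 = 3.01

3.01%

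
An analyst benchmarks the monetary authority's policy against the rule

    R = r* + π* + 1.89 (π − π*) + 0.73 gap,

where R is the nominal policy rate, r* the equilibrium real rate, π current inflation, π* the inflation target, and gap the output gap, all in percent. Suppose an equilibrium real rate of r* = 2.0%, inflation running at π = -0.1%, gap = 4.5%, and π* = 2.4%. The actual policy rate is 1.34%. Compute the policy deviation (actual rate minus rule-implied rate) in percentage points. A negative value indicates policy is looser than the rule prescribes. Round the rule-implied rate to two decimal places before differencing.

-1.62 pp

R = 2.0 + 2.4 + 1.89 × (-0.1 − 2.4) + 0.73 × 4.5
   = 2.0 + 2.4 − 4.725 + 3.285 = 2.96
Deviation = 1.34 − 2.96 = -1.62 pp.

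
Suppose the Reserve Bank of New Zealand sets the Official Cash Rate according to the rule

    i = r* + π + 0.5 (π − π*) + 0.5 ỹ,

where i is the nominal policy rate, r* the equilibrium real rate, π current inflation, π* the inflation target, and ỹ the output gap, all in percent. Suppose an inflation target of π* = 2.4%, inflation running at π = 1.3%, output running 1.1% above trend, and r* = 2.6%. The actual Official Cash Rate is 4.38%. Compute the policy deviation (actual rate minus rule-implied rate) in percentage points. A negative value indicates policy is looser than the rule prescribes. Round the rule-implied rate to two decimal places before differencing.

Output 1.1% above potential → ỹ = 1.1.
i = 2.6 + 1.3 + 0.5 × (1.3 − 2.4) + 0.5 × 1.1
   = 2.6 + 1.3 − 0.55 + 0.55 = 3.90
Deviation = 4.38 − 3.90 = 0.48 pp.

0.48 pp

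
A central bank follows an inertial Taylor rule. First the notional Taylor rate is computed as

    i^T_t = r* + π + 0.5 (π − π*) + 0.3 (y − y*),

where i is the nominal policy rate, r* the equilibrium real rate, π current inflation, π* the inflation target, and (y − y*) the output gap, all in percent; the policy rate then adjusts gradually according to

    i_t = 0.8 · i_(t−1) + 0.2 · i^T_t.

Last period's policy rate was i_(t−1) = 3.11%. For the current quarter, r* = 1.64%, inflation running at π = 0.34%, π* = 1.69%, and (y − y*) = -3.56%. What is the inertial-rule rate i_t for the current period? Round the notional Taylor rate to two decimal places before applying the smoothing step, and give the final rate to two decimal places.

i^T_t = 1.64 + 0.34 + 0.5 × (0.34 − 1.69) + 0.3 × (-3.56)
   = 1.64 + 0.34 − 0.675 − 1.068 = 0.24
i_t = 0.8 × 3.11 + 0.2 × 0.24 = 2.488 + 0.048 = 2.54

2.54%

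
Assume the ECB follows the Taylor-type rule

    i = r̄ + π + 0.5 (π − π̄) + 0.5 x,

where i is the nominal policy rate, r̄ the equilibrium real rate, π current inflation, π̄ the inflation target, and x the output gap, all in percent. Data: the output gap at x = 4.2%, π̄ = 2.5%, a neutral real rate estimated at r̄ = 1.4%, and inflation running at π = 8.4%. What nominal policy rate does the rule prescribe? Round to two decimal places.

14.85%

i = 1.4 + 8.4 + 0.5 × (8.4 − 2.5) + 0.5 × 4.2
   = 1.4 + 8.4 + 2.95 + 2.1 = 14.85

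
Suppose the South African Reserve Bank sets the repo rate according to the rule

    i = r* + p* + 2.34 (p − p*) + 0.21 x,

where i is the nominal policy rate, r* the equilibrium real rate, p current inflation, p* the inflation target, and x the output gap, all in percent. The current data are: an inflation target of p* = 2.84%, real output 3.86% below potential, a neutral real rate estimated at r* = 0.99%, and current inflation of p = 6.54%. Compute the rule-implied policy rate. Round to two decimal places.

11.68%

Output 3.86% below potential → x = -3.86.
i = 0.99 + 2.84 + 2.34 × (6.54 − 2.84) + 0.21 × (-3.86)
   = 0.99 + 2.84 + 8.658 − 0.8106 = 11.68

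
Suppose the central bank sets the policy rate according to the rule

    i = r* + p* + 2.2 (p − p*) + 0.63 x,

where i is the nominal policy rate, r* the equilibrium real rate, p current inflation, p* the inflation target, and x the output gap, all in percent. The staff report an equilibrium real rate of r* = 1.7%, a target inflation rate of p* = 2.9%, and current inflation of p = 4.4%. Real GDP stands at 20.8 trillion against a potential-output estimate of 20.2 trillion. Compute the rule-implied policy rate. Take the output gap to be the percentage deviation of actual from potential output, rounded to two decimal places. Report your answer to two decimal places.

Output gap = 100 × (20.8 − 20.2) / 20.2 = 2.97%.
i = 1.70 + 2.90 + 2.2 × (4.40 − 2.90) + 0.63 × 2.97
   = 1.70 + 2.9 + 3.3 + 1.8711 = 9.77

9.77%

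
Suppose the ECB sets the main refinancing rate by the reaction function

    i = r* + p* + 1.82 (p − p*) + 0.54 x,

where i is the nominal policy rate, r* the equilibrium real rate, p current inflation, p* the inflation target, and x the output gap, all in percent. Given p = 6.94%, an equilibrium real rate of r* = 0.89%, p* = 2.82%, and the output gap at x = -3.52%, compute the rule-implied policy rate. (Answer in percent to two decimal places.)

9.31%

i = 0.89 + 2.82 + 1.82 × (6.94 − 2.82) + 0.54 × (-3.52)
   = 0.89 + 2.82 + 7.4984 − 1.9008 = 9.31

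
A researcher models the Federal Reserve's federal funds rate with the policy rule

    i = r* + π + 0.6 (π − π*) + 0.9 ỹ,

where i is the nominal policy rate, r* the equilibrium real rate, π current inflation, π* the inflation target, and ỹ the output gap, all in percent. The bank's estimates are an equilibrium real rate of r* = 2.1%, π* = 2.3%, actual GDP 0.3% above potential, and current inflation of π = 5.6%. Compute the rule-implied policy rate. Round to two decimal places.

Output 0.3% above potential → ỹ = 0.3.
i = 2.1 + 5.6 + 0.6 × (5.6 − 2.3) + 0.9 × 0.3
   = 2.1 + 5.6 + 1.98 + 0.27 = 9.95

9.95%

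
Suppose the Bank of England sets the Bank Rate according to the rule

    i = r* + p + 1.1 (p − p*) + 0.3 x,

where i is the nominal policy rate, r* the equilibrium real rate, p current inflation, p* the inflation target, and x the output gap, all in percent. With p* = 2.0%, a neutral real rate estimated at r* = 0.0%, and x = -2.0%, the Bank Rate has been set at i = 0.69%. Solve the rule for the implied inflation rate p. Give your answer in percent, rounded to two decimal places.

Collecting p: i = r* + (1 + 1.1) p − 1.1 p* + 0.3 x
2.1 p = 0.69 − 0.0 + 1.1 × 2.0 − 0.3 × (-2.0) = 3.49
p = 3.49 / 2.1 = 1.66

1.66%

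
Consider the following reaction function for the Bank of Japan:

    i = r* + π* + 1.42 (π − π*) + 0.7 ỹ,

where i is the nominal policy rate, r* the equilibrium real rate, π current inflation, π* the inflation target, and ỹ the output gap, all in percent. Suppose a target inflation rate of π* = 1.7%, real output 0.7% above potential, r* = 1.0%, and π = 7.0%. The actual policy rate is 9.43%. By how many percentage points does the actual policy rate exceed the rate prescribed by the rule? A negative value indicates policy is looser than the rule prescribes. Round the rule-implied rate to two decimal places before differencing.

Output 0.7% above potential → ỹ = 0.7.
i = 1.0 + 1.7 + 1.42 × (7.0 − 1.7) + 0.7 × 0.7
   = 1.0 + 1.7 + 7.526 + 0.49 = 10.72
Deviation = 9.43 − 10.72 = -1.29 pp.

-1.29 pp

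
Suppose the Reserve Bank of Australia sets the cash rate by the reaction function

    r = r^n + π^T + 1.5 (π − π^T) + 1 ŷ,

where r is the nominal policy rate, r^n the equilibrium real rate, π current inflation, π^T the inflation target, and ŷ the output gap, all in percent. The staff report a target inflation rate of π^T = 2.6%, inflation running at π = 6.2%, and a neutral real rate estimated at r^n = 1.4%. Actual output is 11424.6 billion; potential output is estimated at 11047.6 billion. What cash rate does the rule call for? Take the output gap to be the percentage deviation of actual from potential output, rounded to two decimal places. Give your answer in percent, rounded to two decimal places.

Output gap = 100 × (11424.6 − 11047.6) / 11047.6 = 3.41%.
r = 1.40 + 2.60 + 1.5 × (6.20 − 2.60) + 1 × 3.41
   = 1.40 + 2.6 + 5.4 + 3.41 = 12.81

12.81%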